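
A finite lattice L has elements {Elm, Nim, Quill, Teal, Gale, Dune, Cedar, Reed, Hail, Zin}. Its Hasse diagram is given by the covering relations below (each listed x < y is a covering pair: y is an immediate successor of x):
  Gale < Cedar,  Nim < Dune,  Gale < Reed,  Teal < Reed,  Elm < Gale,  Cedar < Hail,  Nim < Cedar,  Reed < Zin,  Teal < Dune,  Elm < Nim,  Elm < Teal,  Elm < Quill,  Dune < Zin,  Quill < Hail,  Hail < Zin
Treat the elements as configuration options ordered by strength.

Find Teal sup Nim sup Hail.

Common upper bounds of {Teal, Nim, Hail}: Zin.
The least among these is Zin.

Zin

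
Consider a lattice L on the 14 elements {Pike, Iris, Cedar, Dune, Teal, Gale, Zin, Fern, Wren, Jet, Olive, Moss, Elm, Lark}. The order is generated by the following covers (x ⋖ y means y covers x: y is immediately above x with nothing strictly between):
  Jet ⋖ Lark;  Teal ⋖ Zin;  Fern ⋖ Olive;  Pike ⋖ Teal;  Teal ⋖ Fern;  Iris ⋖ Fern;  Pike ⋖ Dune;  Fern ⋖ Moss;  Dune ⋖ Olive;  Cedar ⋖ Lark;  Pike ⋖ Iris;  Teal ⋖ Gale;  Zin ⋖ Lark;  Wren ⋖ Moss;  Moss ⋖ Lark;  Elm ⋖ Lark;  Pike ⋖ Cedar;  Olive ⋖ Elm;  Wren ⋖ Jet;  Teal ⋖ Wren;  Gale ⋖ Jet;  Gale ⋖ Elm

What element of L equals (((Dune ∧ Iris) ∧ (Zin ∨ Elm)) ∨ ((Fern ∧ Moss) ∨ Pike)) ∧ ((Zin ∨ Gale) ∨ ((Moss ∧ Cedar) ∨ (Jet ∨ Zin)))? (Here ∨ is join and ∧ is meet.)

Dune ∧ Iris = Pike
Zin ∨ Elm = Lark
Pike ∧ Lark = Pike
Fern ∧ Moss = Fern
Fern ∨ Pike = Fern
Pike ∨ Fern = Fern
Zin ∨ Gale = Lark
Moss ∧ Cedar = Pike
Jet ∨ Zin = Lark
Pike ∨ Lark = Lark
Lark ∨ Lark = Lark
Fern ∧ Lark = Fern

Fern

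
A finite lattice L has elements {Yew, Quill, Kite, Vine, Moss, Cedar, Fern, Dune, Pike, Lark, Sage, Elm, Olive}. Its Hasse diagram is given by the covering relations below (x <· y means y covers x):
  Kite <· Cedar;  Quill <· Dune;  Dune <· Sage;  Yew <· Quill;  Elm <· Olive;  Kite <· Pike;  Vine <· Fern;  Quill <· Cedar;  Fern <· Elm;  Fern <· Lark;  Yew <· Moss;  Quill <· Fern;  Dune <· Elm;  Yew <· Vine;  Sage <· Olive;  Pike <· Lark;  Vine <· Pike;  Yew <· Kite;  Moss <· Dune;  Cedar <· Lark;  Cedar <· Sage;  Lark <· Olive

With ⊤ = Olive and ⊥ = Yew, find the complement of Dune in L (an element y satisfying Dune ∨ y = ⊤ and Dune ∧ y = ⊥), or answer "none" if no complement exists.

Need y with Dune ∨ y = Olive and Dune ∧ y = Yew.
Checking each element gives: Pike.

Pike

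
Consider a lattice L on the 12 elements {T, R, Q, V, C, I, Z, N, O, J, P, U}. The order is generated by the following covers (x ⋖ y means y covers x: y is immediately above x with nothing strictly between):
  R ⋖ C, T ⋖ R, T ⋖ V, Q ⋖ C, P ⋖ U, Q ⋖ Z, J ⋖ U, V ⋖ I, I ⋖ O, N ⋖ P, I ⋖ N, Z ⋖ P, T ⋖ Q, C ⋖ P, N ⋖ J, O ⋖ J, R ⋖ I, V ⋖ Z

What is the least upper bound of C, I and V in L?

Common upper bounds of {C, I, V}: P, U.
The least among these is P.

P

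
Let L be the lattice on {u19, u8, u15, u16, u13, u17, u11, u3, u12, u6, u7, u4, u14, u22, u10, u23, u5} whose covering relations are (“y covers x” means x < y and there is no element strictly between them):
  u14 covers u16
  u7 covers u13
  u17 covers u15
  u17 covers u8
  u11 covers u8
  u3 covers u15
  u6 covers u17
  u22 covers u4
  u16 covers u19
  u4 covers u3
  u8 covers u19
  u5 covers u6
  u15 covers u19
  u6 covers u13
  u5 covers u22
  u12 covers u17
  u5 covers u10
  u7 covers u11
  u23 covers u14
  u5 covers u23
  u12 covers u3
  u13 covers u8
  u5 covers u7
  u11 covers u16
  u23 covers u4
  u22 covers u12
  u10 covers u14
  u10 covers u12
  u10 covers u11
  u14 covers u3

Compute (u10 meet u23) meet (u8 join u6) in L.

u15

u10 ∧ u23 = u14
u8 ∨ u6 = u6
u14 ∧ u6 = u15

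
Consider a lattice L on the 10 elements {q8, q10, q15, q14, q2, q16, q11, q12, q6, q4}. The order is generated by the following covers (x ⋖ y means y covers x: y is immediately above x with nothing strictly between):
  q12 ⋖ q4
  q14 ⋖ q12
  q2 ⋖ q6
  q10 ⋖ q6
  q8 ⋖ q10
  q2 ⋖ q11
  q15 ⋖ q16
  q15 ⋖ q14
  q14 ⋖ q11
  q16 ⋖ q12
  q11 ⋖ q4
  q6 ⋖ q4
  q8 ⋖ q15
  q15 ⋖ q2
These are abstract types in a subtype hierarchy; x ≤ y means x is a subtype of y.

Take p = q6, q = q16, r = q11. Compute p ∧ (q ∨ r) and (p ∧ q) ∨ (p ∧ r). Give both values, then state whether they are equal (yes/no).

q6; q2; no

q ∨ r = q4, so p ∧ (q ∨ r) = q6 ∧ q4 = q6.
p ∧ q = q15 and p ∧ r = q2, so (p ∧ q) ∨ (p ∧ r) = q15 ∨ q2 = q2.
Equal: no.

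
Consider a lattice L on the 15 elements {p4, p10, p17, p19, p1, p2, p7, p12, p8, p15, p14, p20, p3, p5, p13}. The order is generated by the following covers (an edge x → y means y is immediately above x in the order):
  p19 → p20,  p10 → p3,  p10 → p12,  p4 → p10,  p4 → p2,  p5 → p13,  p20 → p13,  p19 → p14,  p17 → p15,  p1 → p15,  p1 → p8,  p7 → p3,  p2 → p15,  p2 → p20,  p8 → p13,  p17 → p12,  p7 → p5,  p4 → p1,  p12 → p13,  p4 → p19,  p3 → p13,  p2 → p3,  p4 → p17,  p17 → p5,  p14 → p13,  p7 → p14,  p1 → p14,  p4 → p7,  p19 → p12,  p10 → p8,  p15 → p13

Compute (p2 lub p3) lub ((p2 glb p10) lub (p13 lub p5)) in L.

p13

p2 ∨ p3 = p3
p2 ∧ p10 = p4
p13 ∨ p5 = p13
p4 ∨ p13 = p13
p3 ∨ p13 = p13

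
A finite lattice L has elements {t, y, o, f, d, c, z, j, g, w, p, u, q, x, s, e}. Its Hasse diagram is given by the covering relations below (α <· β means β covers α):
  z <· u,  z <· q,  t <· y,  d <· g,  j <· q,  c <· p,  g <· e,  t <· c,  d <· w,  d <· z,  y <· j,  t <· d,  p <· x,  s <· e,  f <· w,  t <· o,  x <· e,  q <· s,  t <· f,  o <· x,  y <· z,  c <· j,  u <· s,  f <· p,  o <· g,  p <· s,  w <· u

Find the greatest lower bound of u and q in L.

z

Common lower bounds of {u, q}: d, t, y, z.
The greatest among these is z.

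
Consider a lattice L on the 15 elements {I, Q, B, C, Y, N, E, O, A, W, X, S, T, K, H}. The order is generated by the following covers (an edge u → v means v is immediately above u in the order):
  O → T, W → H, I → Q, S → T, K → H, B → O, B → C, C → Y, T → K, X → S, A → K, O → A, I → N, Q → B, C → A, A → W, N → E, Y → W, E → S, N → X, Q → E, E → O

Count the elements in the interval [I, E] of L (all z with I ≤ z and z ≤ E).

The interval [I, E] = {E, I, N, Q}, which has 4 elements.

4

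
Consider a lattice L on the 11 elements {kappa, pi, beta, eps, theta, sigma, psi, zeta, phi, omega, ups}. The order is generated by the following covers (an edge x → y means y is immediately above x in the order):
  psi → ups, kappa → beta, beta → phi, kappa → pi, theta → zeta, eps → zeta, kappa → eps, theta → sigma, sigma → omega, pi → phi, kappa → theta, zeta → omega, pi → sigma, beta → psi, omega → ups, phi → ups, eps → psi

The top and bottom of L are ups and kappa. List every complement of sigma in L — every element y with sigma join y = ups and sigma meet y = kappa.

Need y with sigma ∨ y = ups and sigma ∧ y = kappa.
Checking each element gives: beta, psi.

beta, psi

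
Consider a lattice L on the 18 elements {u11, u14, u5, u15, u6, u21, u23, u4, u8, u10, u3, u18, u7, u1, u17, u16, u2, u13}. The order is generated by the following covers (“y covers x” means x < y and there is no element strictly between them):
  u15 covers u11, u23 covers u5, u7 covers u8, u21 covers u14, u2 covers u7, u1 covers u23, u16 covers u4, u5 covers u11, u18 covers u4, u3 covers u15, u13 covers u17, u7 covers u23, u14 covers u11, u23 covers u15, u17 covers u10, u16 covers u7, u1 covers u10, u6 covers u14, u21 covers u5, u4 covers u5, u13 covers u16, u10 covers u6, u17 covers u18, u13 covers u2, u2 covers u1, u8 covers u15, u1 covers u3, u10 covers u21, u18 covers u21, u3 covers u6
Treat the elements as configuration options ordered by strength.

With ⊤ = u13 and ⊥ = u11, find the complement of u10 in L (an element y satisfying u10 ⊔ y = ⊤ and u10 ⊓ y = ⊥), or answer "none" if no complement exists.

For every candidate y, either u10 ∨ y ≠ u13 or u10 ∧ y ≠ u11; no complement exists.

none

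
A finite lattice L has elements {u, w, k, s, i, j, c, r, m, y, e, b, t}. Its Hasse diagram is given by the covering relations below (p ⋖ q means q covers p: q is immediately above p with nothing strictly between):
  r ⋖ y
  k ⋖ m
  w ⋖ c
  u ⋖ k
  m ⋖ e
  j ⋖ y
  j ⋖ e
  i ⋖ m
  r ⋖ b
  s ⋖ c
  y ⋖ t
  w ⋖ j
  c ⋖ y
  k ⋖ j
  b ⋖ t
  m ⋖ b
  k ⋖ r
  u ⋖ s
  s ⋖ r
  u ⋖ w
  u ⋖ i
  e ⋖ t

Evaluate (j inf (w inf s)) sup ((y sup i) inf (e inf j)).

w ∧ s = u
j ∧ u = u
y ∨ i = t
e ∧ j = j
t ∧ j = j
u ∨ j = j

j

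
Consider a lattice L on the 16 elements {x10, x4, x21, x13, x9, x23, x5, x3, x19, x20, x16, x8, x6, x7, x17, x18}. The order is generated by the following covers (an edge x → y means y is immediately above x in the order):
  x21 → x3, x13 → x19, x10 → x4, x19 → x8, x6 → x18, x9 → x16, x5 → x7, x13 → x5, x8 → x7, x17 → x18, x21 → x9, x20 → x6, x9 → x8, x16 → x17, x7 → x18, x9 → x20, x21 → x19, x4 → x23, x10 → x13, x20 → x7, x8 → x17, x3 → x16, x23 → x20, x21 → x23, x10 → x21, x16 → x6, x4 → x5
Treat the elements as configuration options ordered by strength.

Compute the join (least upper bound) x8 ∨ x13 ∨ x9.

x8

Common upper bounds of {x8, x13, x9}: x17, x18, x7, x8.
The least among these is x8.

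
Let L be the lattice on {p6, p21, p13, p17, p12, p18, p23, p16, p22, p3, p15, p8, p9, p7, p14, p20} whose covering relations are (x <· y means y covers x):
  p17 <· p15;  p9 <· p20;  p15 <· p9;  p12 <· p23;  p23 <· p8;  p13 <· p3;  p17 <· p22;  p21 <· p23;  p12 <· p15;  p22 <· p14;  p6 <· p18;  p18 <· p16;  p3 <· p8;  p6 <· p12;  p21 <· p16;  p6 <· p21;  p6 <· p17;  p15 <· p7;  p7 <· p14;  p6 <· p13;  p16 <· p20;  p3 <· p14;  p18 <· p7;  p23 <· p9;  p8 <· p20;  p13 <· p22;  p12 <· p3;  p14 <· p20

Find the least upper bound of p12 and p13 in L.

p3

Common upper bounds of {p12, p13}: p14, p20, p3, p8.
The least among these is p3.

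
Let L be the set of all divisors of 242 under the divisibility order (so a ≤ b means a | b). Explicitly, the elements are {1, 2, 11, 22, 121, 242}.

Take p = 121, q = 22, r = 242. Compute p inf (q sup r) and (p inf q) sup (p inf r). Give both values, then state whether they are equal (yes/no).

121; 121; yes

q sup r = 242, so p inf (q sup r) = 121 inf 242 = 121.
p inf q = 11 and p inf r = 121, so (p inf q) sup (p inf r) = 11 sup 121 = 121.
Equal: yes.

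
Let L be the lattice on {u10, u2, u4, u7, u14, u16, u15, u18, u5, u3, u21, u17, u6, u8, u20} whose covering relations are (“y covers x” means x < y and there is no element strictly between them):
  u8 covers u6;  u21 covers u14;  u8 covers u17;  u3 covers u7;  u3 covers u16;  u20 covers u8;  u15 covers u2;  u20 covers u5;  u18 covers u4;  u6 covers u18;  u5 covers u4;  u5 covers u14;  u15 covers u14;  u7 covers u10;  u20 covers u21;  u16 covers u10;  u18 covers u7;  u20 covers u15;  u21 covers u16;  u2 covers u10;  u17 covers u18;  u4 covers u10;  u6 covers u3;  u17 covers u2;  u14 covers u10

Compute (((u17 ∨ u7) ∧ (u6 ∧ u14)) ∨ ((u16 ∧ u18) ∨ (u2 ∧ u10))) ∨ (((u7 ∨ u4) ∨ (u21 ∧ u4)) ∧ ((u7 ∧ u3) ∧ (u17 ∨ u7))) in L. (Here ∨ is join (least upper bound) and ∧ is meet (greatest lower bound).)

u17 ∨ u7 = u17
u6 ∧ u14 = u10
u17 ∧ u10 = u10
u16 ∧ u18 = u10
u2 ∧ u10 = u10
u10 ∨ u10 = u10
u10 ∨ u10 = u10
u7 ∨ u4 = u18
u21 ∧ u4 = u10
u18 ∨ u10 = u18
u7 ∧ u3 = u7
u17 ∨ u7 = u17
u7 ∧ u17 = u7
u18 ∧ u7 = u7
u10 ∨ u7 = u7

u7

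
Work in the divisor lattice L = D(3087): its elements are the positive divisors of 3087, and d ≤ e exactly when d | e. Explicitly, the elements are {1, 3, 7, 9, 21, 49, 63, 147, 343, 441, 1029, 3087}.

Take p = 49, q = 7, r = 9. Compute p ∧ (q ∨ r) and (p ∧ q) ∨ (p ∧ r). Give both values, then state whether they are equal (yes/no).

7; 7; yes

q ∨ r = 63, so p ∧ (q ∨ r) = 49 ∧ 63 = 7.
p ∧ q = 7 and p ∧ r = 1, so (p ∧ q) ∨ (p ∧ r) = 7 ∨ 1 = 7.
Equal: yes.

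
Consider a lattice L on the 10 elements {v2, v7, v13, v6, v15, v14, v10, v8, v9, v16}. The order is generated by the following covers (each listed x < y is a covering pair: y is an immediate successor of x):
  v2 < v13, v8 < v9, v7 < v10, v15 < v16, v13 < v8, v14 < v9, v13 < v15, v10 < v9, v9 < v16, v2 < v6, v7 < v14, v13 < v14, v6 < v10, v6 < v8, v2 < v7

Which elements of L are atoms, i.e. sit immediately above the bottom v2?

v13, v6, v7

The atoms are exactly the elements that cover v2: v13, v6, v7.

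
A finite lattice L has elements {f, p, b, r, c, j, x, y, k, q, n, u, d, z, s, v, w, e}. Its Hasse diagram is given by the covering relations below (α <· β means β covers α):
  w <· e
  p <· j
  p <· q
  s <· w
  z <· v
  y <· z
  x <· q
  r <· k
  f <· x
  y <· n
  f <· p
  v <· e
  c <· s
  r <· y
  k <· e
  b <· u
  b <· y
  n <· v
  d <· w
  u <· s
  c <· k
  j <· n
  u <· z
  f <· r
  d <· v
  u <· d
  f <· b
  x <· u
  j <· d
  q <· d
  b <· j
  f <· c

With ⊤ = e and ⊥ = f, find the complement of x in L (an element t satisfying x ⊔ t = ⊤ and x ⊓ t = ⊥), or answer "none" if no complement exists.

Need t with x ∨ t = e and x ∧ t = f.
Checking each element gives: k.

k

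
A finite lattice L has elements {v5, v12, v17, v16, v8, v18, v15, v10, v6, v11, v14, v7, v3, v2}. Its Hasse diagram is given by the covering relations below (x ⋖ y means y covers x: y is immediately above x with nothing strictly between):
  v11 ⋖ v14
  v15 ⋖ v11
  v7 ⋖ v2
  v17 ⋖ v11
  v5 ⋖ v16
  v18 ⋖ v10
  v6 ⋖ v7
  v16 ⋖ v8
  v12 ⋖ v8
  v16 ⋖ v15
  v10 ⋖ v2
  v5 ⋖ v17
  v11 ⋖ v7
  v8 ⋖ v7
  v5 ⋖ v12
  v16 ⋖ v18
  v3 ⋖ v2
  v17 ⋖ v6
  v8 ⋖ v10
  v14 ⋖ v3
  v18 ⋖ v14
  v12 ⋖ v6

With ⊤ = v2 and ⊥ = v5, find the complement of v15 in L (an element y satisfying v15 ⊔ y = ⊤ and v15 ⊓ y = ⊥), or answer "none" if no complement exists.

For every candidate y, either v15 ∨ y ≠ v2 or v15 ∧ y ≠ v5; no complement exists.

none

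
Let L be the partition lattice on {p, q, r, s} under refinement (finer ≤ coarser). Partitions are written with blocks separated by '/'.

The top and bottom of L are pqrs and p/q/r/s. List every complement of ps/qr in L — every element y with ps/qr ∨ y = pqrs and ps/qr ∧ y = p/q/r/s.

p/q/rs, p/qs/r, pq/r/s, pq/rs, pr/q/s, pr/qs

Need y with ps/qr ∨ y = pqrs and ps/qr ∧ y = p/q/r/s.
Checking each element gives: p/q/rs, p/qs/r, pq/r/s, pq/rs, pr/q/s, pr/qs.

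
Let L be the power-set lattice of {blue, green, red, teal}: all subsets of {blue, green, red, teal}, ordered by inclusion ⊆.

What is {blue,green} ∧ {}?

{}

Common lower bounds of {{blue,green}, {}}: {}.
The greatest among these is {}.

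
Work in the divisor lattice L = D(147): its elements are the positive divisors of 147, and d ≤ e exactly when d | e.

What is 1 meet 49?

1

In the divisibility order, the meet is the greatest common divisor: gcd(1, 49) = 1.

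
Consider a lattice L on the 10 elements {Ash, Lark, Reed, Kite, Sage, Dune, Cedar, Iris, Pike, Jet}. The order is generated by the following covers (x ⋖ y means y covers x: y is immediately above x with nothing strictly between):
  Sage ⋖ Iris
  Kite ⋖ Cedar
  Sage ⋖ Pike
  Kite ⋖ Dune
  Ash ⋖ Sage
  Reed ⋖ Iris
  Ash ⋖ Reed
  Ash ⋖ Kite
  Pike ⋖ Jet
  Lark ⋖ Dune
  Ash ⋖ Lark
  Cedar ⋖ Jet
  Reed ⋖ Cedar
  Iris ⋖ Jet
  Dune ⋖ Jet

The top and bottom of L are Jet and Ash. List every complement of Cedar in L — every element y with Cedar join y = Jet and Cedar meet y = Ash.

Lark, Pike, Sage

Need y with Cedar ∨ y = Jet and Cedar ∧ y = Ash.
Checking each element gives: Lark, Pike, Sage.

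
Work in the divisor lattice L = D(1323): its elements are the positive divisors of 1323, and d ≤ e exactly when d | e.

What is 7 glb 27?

Common lower bounds of {7, 27}: 1.
The greatest among these is 1.

1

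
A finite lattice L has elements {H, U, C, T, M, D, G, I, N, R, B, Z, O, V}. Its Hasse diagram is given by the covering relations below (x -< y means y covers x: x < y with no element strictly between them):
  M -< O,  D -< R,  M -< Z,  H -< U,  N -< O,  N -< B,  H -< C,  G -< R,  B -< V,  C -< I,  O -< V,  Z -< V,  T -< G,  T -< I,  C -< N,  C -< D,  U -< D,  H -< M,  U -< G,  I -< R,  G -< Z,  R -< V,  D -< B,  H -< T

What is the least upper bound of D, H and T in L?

R

Common upper bounds of {D, H, T}: R, V.
The least among these is R.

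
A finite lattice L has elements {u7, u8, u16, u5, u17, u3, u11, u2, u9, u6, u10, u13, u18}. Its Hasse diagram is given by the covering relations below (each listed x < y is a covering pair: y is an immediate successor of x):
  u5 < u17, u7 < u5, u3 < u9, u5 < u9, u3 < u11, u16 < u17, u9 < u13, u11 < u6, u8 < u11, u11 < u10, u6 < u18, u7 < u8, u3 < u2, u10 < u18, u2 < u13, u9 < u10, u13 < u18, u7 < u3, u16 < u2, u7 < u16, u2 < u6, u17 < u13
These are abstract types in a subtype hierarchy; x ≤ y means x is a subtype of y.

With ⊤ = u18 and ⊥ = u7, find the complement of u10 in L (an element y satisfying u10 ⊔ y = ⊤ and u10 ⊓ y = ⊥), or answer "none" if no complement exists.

u16

Need y with u10 ∨ y = u18 and u10 ∧ y = u7.
Checking each element gives: u16.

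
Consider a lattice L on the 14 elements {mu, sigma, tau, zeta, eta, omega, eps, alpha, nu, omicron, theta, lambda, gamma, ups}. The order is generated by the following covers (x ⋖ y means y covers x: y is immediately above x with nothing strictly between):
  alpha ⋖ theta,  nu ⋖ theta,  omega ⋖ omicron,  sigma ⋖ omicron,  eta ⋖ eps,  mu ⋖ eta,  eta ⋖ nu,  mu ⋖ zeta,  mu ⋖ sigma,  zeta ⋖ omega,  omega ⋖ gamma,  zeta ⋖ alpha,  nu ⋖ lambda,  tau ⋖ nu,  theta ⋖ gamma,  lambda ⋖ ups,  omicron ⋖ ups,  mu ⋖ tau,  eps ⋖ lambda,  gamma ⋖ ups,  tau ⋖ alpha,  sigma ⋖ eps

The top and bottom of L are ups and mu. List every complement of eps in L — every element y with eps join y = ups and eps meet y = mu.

Need y with eps ∨ y = ups and eps ∧ y = mu.
Checking each element gives: alpha, omega, zeta.

alpha, omega, zeta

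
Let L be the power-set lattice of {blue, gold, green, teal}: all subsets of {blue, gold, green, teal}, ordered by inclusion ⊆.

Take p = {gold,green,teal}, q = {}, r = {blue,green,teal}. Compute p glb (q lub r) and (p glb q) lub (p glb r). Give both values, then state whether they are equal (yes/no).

{green,teal}; {green,teal}; yes

q lub r = {blue,green,teal}, so p glb (q lub r) = {gold,green,teal} glb {blue,green,teal} = {green,teal}.
p glb q = {} and p glb r = {green,teal}, so (p glb q) lub (p glb r) = {} lub {green,teal} = {green,teal}.
Equal: yes.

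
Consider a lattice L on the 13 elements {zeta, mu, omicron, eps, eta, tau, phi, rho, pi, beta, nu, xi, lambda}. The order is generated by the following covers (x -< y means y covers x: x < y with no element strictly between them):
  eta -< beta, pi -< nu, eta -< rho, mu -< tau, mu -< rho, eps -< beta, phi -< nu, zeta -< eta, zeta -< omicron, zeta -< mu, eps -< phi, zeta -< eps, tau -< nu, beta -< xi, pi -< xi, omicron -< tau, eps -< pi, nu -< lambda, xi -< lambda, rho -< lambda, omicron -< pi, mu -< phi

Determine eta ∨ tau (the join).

lambda

Common upper bounds of {eta, tau}: lambda.
The least among these is lambda.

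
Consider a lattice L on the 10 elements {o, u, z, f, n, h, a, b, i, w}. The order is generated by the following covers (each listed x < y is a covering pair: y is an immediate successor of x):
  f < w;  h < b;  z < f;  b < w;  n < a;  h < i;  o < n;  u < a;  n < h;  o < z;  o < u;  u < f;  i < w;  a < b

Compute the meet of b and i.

h

Common lower bounds of {b, i}: h, n, o.
The greatest among these is h.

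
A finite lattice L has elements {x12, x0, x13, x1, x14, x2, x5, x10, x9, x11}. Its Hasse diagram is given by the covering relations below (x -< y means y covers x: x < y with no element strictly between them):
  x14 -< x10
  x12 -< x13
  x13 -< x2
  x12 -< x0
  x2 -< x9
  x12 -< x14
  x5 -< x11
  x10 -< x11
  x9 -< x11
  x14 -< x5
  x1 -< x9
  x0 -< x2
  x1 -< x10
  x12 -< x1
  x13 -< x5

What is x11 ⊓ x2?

Common lower bounds of {x11, x2}: x0, x12, x13, x2.
The greatest among these is x2.

x2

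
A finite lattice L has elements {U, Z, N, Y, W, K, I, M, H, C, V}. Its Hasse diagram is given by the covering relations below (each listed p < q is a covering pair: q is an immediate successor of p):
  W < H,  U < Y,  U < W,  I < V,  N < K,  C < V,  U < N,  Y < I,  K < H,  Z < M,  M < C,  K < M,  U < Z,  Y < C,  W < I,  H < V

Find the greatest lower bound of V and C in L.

C

Common lower bounds of {V, C}: C, K, M, N, U, Y, Z.
The greatest among these is C.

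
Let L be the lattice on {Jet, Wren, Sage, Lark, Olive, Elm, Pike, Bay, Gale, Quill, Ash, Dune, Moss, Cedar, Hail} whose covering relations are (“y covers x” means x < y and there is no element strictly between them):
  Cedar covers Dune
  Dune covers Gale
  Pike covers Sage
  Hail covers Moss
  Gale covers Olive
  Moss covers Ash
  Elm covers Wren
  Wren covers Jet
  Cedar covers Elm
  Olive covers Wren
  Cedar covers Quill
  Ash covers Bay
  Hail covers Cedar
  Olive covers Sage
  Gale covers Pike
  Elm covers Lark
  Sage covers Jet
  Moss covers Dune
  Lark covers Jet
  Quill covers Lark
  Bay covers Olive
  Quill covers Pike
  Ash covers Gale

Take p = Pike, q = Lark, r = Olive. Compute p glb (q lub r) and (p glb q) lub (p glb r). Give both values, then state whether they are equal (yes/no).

Pike; Sage; no

q lub r = Cedar, so p glb (q lub r) = Pike glb Cedar = Pike.
p glb q = Jet and p glb r = Sage, so (p glb q) lub (p glb r) = Jet lub Sage = Sage.
Equal: no.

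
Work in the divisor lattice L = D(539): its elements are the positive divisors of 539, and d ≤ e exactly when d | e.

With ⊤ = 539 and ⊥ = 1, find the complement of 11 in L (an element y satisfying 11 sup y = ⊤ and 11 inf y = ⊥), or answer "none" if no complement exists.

Need y with 11 ∨ y = 539 and 11 ∧ y = 1.
Checking each element gives: 49.

49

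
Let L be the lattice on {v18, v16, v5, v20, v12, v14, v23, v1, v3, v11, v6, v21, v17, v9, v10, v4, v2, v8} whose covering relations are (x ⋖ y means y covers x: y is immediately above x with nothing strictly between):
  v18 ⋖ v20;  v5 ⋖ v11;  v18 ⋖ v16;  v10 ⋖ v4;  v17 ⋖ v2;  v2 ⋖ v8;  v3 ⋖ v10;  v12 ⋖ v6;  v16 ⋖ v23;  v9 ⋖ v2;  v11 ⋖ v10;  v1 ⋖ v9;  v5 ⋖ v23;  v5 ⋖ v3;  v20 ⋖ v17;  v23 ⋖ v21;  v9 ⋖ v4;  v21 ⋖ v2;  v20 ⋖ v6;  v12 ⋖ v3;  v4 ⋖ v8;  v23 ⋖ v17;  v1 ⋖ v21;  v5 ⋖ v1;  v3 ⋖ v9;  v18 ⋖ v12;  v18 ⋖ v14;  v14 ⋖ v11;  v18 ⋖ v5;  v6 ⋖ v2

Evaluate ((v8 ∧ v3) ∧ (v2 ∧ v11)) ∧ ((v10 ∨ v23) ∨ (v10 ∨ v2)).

v8 ∧ v3 = v3
v2 ∧ v11 = v5
v3 ∧ v5 = v5
v10 ∨ v23 = v8
v10 ∨ v2 = v8
v8 ∨ v8 = v8
v5 ∧ v8 = v5

v5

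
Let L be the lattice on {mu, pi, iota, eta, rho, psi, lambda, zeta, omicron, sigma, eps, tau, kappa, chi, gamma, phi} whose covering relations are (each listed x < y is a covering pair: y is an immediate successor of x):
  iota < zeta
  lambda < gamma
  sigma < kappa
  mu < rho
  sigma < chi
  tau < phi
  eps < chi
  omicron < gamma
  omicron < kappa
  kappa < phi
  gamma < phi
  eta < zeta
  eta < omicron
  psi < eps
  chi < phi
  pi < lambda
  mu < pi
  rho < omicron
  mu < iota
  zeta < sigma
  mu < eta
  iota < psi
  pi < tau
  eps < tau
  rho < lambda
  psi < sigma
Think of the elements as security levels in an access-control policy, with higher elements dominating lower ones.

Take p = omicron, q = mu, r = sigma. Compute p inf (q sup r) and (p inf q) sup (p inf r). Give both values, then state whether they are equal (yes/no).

q sup r = sigma, so p inf (q sup r) = omicron inf sigma = eta.
p inf q = mu and p inf r = eta, so (p inf q) sup (p inf r) = mu sup eta = eta.
Equal: yes.

eta; eta; yes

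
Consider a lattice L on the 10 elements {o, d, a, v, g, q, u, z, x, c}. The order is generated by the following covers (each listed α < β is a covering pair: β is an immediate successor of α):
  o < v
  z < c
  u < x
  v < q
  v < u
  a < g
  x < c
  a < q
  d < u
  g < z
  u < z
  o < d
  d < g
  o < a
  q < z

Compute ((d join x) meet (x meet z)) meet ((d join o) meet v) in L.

o

d ∨ x = x
x ∧ z = u
x ∧ u = u
d ∨ o = d
d ∧ v = o
u ∧ o = o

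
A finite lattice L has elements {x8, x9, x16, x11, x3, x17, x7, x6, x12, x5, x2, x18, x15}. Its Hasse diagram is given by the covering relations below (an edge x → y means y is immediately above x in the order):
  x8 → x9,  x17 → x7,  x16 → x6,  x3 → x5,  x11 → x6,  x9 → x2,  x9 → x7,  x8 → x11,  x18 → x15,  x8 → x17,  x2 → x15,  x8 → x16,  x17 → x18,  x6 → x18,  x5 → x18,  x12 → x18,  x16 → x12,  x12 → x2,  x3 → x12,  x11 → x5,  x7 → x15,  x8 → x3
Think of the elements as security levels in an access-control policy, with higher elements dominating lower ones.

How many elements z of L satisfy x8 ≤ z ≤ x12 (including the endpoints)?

The interval [x8, x12] = {x12, x16, x3, x8}, which has 4 elements.

4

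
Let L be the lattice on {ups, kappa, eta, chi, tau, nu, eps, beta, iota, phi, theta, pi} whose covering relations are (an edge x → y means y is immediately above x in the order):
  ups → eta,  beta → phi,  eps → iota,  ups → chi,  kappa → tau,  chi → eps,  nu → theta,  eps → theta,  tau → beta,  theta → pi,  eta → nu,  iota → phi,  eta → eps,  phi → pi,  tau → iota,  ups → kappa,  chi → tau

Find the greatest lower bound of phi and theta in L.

eps

Common lower bounds of {phi, theta}: chi, eps, eta, ups.
The greatest among these is eps.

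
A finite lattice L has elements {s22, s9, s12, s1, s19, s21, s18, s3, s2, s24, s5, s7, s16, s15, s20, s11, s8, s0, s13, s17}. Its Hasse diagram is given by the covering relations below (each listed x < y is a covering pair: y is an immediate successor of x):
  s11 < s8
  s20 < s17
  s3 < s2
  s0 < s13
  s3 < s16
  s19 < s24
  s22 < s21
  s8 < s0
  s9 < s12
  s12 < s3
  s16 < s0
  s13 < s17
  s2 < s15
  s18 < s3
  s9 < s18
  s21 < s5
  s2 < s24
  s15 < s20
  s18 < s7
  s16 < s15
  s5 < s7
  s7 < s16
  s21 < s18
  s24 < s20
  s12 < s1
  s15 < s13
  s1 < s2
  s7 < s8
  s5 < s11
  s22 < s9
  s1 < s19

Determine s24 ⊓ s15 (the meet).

s2

Common lower bounds of {s24, s15}: s1, s12, s18, s2, s21, s22, s3, s9.
The greatest among these is s2.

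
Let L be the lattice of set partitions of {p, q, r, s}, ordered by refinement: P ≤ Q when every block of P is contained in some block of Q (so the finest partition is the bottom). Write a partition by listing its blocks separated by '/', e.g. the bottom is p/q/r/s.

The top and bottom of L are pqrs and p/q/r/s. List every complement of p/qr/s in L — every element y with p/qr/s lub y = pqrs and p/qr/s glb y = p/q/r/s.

Need y with p/qr/s ∨ y = pqrs and p/qr/s ∧ y = p/q/r/s.
Checking each element gives: pq/rs, pqs/r, pr/qs, prs/q.

pq/rs, pqs/r, pr/qs, prs/q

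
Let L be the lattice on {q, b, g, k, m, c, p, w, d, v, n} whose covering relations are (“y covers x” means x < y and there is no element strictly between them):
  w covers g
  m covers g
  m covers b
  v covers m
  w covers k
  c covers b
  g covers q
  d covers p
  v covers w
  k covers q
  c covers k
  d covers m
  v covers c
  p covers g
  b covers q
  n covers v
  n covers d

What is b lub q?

Common upper bounds of {b, q}: b, c, d, m, n, v.
The least among these is b.

b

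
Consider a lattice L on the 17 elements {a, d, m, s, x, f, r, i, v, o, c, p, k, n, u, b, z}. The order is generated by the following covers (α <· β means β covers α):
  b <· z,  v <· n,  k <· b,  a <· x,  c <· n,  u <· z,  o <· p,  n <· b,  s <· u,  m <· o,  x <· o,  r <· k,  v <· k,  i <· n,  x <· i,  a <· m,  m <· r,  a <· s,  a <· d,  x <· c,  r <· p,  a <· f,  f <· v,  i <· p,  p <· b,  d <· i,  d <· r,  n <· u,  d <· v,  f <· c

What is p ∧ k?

Common lower bounds of {p, k}: a, d, m, r.
The greatest among these is r.

r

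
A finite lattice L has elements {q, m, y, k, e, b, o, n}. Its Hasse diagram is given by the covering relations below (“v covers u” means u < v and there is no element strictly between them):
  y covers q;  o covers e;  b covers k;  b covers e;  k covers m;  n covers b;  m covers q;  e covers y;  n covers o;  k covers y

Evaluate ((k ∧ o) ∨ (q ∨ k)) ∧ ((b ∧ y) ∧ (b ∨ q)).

k ∧ o = y
q ∨ k = k
y ∨ k = k
b ∧ y = y
b ∨ q = b
y ∧ b = y
k ∧ y = y

y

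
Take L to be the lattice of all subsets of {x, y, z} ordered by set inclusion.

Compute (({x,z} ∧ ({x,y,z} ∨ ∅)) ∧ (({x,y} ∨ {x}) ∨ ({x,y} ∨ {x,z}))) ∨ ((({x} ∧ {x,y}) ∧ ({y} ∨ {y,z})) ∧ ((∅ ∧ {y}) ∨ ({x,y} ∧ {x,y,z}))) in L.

{x,y,z} ∨ ∅ = {x,y,z}
{x,z} ∧ {x,y,z} = {x,z}
{x,y} ∨ {x} = {x,y}
{x,y} ∨ {x,z} = {x,y,z}
{x,y} ∨ {x,y,z} = {x,y,z}
{x,z} ∧ {x,y,z} = {x,z}
{x} ∧ {x,y} = {x}
{y} ∨ {y,z} = {y,z}
{x} ∧ {y,z} = ∅
∅ ∧ {y} = ∅
{x,y} ∧ {x,y,z} = {x,y}
∅ ∨ {x,y} = {x,y}
∅ ∧ {x,y} = ∅
{x,z} ∨ ∅ = {x,z}

{x,z}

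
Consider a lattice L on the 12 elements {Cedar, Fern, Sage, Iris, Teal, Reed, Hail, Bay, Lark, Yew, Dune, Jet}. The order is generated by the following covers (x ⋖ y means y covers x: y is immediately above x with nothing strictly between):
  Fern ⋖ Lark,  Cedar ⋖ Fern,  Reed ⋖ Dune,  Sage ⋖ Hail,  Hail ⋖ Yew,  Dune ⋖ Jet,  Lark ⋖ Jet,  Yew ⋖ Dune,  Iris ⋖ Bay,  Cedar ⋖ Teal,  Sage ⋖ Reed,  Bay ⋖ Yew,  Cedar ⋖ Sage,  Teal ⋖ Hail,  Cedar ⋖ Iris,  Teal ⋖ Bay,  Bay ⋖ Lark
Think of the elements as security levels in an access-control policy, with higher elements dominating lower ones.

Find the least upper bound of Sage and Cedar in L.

Common upper bounds of {Sage, Cedar}: Dune, Hail, Jet, Reed, Sage, Yew.
The least among these is Sage.

Sage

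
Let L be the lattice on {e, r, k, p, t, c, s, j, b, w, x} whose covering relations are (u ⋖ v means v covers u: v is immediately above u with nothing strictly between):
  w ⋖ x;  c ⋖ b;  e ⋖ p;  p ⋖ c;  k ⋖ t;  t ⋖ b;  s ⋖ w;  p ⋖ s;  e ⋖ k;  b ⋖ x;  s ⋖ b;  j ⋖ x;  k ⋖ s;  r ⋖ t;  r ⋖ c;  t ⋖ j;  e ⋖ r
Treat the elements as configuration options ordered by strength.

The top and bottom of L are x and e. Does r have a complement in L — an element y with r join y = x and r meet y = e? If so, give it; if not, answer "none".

Need y with r ∨ y = x and r ∧ y = e.
Checking each element gives: w.

w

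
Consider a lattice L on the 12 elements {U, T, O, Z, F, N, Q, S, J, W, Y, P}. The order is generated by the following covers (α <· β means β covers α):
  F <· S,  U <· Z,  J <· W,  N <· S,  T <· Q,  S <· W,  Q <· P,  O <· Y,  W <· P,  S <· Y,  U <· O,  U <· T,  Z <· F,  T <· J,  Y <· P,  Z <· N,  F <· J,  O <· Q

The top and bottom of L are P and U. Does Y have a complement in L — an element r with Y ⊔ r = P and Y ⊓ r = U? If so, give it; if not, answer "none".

Need r with Y ∨ r = P and Y ∧ r = U.
Checking each element gives: T.

T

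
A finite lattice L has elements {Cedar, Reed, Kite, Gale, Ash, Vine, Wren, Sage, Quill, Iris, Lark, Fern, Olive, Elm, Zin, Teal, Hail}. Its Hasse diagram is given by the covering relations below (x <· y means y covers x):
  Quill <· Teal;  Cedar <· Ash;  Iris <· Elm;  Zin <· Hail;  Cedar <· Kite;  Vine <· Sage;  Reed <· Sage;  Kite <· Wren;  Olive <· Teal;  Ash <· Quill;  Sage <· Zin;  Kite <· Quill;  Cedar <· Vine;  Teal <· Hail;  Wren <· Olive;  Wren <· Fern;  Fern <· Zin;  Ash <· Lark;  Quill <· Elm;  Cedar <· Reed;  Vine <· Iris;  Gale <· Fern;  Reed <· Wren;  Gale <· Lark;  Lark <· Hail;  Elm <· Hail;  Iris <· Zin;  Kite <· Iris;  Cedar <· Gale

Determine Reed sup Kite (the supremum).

Wren

Common upper bounds of {Reed, Kite}: Fern, Hail, Olive, Teal, Wren, Zin.
The least among these is Wren.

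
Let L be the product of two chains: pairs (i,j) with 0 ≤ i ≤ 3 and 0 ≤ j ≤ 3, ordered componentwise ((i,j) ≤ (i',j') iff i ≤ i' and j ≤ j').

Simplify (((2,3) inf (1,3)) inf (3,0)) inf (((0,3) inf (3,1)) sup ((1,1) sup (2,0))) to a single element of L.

(1,0)

(2,3) ∧ (1,3) = (1,3)
(1,3) ∧ (3,0) = (1,0)
(0,3) ∧ (3,1) = (0,1)
(1,1) ∨ (2,0) = (2,1)
(0,1) ∨ (2,1) = (2,1)
(1,0) ∧ (2,1) = (1,0)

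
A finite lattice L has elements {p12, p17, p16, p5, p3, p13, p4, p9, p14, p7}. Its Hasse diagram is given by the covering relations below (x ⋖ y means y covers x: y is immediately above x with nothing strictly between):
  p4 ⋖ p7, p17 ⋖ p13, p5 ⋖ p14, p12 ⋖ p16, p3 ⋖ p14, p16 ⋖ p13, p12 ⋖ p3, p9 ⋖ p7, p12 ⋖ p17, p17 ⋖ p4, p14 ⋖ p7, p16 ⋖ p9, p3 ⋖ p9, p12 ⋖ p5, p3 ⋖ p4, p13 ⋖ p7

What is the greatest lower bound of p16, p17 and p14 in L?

p12

Common lower bounds of {p16, p17, p14}: p12.
The greatest among these is p12.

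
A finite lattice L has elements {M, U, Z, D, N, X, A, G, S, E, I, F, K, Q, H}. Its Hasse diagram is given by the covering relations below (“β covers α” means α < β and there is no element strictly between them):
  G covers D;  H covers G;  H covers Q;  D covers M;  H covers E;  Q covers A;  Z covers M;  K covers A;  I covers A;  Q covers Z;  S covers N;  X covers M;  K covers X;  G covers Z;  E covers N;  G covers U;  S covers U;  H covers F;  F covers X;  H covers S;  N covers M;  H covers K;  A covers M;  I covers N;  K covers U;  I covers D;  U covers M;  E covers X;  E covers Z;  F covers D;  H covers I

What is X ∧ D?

M

Common lower bounds of {X, D}: M.
The greatest among these is M.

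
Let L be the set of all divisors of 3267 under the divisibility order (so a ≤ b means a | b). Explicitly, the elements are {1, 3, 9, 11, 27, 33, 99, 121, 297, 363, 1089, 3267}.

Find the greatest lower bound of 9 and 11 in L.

1

In the divisibility order, the meet is the greatest common divisor: gcd(9, 11) = 1.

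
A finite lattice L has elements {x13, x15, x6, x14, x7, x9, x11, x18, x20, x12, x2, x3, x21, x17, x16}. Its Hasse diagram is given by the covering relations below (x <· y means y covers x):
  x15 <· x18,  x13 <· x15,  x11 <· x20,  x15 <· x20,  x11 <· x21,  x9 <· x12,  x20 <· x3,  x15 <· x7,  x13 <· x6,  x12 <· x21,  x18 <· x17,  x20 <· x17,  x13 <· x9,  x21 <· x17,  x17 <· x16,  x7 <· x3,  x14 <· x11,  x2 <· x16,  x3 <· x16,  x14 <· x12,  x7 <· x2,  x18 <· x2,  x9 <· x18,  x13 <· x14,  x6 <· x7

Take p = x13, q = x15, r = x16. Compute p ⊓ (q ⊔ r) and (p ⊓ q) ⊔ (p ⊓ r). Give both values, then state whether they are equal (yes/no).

x13; x13; yes

q ⊔ r = x16, so p ⊓ (q ⊔ r) = x13 ⊓ x16 = x13.
p ⊓ q = x13 and p ⊓ r = x13, so (p ⊓ q) ⊔ (p ⊓ r) = x13 ⊔ x13 = x13.
Equal: yes.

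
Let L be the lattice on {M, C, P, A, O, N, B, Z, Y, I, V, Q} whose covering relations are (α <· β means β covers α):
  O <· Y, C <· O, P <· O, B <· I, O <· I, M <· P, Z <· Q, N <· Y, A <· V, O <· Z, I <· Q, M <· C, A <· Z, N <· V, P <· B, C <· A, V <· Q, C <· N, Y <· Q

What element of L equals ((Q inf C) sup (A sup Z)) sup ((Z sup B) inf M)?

Q ∧ C = C
A ∨ Z = Z
C ∨ Z = Z
Z ∨ B = Q
Q ∧ M = M
Z ∨ M = Z

Z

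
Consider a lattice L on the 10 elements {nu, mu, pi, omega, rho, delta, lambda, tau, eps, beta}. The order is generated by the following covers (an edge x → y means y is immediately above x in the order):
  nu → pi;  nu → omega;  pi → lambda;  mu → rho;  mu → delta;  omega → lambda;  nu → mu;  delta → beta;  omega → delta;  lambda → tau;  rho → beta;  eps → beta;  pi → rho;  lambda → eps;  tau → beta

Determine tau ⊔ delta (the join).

Common upper bounds of {tau, delta}: beta.
The least among these is beta.

beta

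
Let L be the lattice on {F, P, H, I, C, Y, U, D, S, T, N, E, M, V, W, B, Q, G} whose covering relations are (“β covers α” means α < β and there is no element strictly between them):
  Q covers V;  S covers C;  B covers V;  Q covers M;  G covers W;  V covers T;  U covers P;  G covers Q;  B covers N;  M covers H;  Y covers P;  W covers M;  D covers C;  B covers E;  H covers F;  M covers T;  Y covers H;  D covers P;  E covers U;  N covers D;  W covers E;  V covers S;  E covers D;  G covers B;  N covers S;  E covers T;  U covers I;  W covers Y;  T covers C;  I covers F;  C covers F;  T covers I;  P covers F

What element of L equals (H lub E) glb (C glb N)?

C

H ∨ E = W
C ∧ N = C
W ∧ C = C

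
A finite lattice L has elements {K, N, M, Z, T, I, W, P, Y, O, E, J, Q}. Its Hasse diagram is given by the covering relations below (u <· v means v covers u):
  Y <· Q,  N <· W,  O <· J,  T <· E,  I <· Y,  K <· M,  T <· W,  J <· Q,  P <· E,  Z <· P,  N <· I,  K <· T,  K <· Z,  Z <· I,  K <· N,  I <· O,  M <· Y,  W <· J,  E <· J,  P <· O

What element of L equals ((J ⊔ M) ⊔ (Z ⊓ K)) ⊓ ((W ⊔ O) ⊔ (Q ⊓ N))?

J

J ∨ M = Q
Z ∧ K = K
Q ∨ K = Q
W ∨ O = J
Q ∧ N = N
J ∨ N = J
Q ∧ J = J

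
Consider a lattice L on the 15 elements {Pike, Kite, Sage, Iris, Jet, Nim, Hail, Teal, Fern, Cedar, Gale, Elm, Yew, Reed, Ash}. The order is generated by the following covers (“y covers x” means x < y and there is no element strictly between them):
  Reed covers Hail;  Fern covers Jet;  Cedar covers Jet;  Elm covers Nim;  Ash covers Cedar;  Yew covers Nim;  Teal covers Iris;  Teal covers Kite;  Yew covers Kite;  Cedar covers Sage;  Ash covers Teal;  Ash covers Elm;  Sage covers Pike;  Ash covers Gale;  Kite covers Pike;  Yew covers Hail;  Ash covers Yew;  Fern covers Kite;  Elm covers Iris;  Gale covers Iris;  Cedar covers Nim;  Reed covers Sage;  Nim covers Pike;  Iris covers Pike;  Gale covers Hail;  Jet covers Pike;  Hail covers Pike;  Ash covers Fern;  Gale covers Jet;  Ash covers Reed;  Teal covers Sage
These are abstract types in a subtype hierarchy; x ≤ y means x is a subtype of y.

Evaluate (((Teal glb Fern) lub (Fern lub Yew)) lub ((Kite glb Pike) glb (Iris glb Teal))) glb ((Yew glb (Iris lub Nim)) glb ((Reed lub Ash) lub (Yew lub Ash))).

Teal ∧ Fern = Kite
Fern ∨ Yew = Ash
Kite ∨ Ash = Ash
Kite ∧ Pike = Pike
Iris ∧ Teal = Iris
Pike ∧ Iris = Pike
Ash ∨ Pike = Ash
Iris ∨ Nim = Elm
Yew ∧ Elm = Nim
Reed ∨ Ash = Ash
Yew ∨ Ash = Ash
Ash ∨ Ash = Ash
Nim ∧ Ash = Nim
Ash ∧ Nim = Nim

Nim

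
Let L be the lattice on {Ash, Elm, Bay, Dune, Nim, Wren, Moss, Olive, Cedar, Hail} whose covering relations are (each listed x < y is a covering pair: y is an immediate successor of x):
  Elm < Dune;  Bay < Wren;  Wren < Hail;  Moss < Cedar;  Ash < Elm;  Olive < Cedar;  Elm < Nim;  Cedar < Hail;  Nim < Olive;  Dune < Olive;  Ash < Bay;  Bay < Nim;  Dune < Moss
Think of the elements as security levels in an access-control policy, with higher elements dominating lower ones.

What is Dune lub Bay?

Olive

Common upper bounds of {Dune, Bay}: Cedar, Hail, Olive.
The least among these is Olive.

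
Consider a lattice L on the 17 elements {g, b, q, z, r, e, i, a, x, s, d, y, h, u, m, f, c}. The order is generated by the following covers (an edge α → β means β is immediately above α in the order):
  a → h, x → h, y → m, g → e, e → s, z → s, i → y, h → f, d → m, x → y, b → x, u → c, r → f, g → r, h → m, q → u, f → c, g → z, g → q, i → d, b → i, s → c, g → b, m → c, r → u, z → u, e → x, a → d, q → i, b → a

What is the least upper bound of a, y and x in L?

Common upper bounds of {a, y, x}: c, m.
The least among these is m.

m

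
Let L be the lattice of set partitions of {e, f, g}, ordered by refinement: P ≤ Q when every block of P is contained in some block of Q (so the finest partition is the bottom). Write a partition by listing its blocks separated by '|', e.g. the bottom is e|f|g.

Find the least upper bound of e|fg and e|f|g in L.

The join of e|fg and e|f|g merges any blocks that overlap across the partitions, giving e|fg.

e|fg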